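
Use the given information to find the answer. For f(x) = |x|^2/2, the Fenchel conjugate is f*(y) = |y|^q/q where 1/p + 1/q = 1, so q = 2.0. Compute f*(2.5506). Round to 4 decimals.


The conjugate exponent q satisfies 1/p + 1/q = 1.
p = 2, so q = 2/(2 - 1) = 2.0
|y|^q = 2.5506^2.0 = 6.5056
f*(2.5506) = 6.5056 / 2.0 = 3.2528


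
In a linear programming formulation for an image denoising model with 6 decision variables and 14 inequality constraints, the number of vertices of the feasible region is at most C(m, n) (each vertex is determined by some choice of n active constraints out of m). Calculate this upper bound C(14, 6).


Each vertex corresponds to some choice of n active constraints out of m, so the number of vertices is at most C(m, n) = m! / (n!(m-n)!).
m = 14, n = 6
Numerator: 14 * 13 * 12 * 11 * 10 * 9
Denominator: 6! = 720
C(14, 6) = 3003


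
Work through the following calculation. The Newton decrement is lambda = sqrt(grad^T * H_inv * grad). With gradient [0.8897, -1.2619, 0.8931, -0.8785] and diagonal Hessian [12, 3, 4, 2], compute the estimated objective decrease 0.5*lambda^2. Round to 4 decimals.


Step 1: H is diagonal, so H^(-1) * g = [0.0741, -0.4206, 0.2233, -0.4393].
Step 2: g^T H^(-1) g = sum_i g_i^2 / H_ii
  = (0.8897)^2/12 + (-1.2619)^2/3 + (0.8931)^2/4 + (-0.8785)^2/2
  = 0.066 + 0.5308 + 0.1994 + 0.3859 = 1.182
Step 3: Objective decrease = 0.5 * g^T H^(-1) g = 0.591


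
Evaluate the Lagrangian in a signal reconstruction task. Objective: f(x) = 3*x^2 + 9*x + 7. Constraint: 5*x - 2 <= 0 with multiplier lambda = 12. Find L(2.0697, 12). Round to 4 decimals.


Step 1: Evaluate f(x).
f(2.0697) = 3*2.0697^2 + 9*2.0697 + 7 = 38.4783
Step 2: Evaluate g(x).
g(2.0697) = 5*2.0697 - 2 = 8.3485
Step 3: Compute Lagrangian.
L = 38.4783 + 12*8.3485 = 138.6603


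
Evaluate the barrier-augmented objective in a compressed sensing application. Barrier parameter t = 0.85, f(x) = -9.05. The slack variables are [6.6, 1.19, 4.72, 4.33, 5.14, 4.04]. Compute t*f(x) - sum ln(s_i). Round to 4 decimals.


Step 1: Compute log-barrier.
ln values: [1.8871, 0.174, 1.5518, 1.4656, 1.6371, 1.3962]
phi = -(1.8871 + 0.174 + 1.5518 + 1.4656 + 1.6371 + 1.3962) = -8.1117
Step 2: Compute augmented objective.
t*f(x) = 0.85*-9.05 = -7.6925
Total = -7.6925 - 8.1117 = -15.8042


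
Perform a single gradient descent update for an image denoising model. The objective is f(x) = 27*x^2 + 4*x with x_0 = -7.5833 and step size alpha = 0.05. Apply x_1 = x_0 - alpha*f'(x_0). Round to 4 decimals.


We compute the gradient at x_0 and apply the update.
f'(x) = 54*x + 4
f'(-7.5833) = 54*-7.5833 + 4 = -405.4982
x_1 = -7.5833 - 0.05*-405.4982 = 12.6916


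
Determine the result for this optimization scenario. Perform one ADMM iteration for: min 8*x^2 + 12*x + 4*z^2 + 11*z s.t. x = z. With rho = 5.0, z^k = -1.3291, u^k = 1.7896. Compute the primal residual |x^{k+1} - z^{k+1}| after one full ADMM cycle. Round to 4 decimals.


ADMM iteration with rho = 5.0, z^k = -1.3291, u^k = 1.7896
Step 1: x-update.
Minimize 8*x^2 + 12*x + (5.0/2)*(x + 1.3291 + 1.7896)^2
FOC: (2*8 + 5.0)*x = -12 + 5.0*(-1.3291 - 1.7896)
x^{k+1} = -1.314
Step 2: z-update.
Minimize 4*z^2 + 11*z + (5.0/2)*(-1.314 - z + 1.7896)^2
FOC: (2*4 + 5.0)*z = -11 + 5.0*(-1.314 + 1.7896)
z^{k+1} = -0.6632
Step 3: u-update.
u^{k+1} = 1.7896 - 1.314 + 0.6632 = 1.1388
Step 4: Primal residual = |-1.314 + 0.6632| = 0.6508


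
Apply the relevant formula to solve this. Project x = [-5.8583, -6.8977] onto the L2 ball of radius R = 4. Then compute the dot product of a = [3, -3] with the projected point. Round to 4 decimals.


Step 1: Compute ||x|| (intermediates to 6 decimals).
||x|| = sqrt((-5.8583)^2 + (-6.8977)^2) = 9.049748
Step 2: Project.
Since ||x|| > R, scale = R/||x|| = 4/9.049748 = 0.442001, proj(x) = scale * x
proj(x) = [-2.589374, -3.04879]
Step 3: Dot product.
a^T * proj(x) = 3*(-2.589374) - 3*(-3.04879) = 1.3782


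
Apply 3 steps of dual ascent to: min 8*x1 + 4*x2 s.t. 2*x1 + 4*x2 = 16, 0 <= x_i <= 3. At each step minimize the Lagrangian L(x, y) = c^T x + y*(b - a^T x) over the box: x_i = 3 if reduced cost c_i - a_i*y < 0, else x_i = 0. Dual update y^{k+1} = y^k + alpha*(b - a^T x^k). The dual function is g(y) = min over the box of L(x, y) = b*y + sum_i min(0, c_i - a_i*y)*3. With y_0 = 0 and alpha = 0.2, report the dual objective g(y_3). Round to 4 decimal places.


Dual ascent for LP: min 8*x1 + 4*x2, 2*x1 + 4*x2 = 16, 0 <= x_i <= 3
Step 1: y^k = 0.0, reduced costs: (8.0, 4.0)
  x^k = (0.0, 0.0), subgradient = b - a^T x = 16.0
  y^{k+1} = 0.0 + 0.2*16.0 = 3.2
Step 2: y^k = 3.2, reduced costs: (1.6, -8.8)
  x^k = (0.0, 3.0), subgradient = b - a^T x = 4.0
  y^{k+1} = 3.2 + 0.2*4.0 = 4.0
Step 3: y^k = 4.0, reduced costs: (0.0, -12.0)
  x^k = (0.0, 3.0), subgradient = b - a^T x = 4.0
  y^{k+1} = 4.0 + 0.2*4.0 = 4.8
Dual objective at y_3 = 4.8: reduced costs (-1.6, -15.2), box minimizer x = (3.0, 3.0)
g(y_3) = b*y + (c1 - a1*y)*x1 + (c2 - a2*y)*x2 = 16*4.8 + (-1.6)*3.0 + (-15.2)*3.0 = 76.8 - 4.8 - 45.6 = 26.4


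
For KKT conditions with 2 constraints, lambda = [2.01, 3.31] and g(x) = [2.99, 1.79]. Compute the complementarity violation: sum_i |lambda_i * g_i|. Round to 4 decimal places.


KKT complementary slackness check:
lambda_1 * g_1 = 2.01 * 2.99 = 6.0099
lambda_2 * g_2 = 3.31 * 1.79 = 5.9249
Total violation = 6.0099 + 5.9249 = 11.9348


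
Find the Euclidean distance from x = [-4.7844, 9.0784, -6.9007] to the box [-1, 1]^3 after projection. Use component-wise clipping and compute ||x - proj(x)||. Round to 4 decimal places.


Project each component onto [-1, 1].
clip(-4.7844) = -1.0, clip(9.0784) = 1.0, clip(-6.9007) = -1.0
Projection = [-1.0, 1.0, -1.0]
Squared diffs: [14.3217, 65.2605, 34.8183]
Distance = sqrt(114.4005) = 10.6958


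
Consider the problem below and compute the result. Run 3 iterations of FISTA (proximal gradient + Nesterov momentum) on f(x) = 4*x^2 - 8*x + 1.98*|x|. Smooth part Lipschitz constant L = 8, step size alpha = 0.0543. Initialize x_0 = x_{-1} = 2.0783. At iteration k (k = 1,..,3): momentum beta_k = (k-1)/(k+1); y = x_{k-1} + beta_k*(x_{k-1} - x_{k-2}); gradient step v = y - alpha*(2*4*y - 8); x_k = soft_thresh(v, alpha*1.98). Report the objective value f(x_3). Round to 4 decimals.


FISTA on f(x) = 4*x^2 - 8*x + 1.98*|x|
L = 8, alpha = 0.0543
Iteration 1: beta = 0.0, y = 2.0783 + 0.0*(2.0783 - 2.0783) = 2.0783
  grad(y) = 8.6264, v = y - alpha*grad = 1.6099
  prox(v) = soft_thresh(1.6099, 0.1075) = 1.5024
Iteration 2: beta = 0.3333, y = 1.5024 + 0.3333*(1.5024 - 2.0783) = 1.3104
  grad(y) = 2.4832, v = y - alpha*grad = 1.1756
  prox(v) = soft_thresh(1.1756, 0.1075) = 1.068
Iteration 3: beta = 0.5, y = 1.068 + 0.5*(1.068 - 1.5024) = 0.8509
  grad(y) = -1.1929, v = y - alpha*grad = 0.9157
  prox(v) = soft_thresh(0.9157, 0.1075) = 0.8081
f(x_3) = 4*0.8081^2 - 8*0.8081 + 1.98*|0.8081| = -2.2526


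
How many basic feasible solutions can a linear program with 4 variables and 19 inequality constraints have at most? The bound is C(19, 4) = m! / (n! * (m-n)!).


Each vertex corresponds to some choice of n active constraints out of m, so the number of vertices is at most C(m, n) = m! / (n!(m-n)!).
m = 19, n = 4
Numerator: 19 * 18 * 17 * 16
Denominator: 4! = 24
C(19, 4) = 3876


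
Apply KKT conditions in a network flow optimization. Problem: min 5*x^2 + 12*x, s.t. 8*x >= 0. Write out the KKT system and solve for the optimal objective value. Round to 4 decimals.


Step 1: Try lambda = 0 (constraint inactive).
x_unc = -12/(2*5) = -1.2
Check: 8*-1.2 = -9.6 < 0 -- violated!
Step 2: Constraint must be active: 8*x = 0
x* = 0/8 = 0.0
lambda = (2*5*0.0 + 12)/8 = 1.5
Step 3: Compute optimal value.
f(x*) = 5*0.0^2 + 12*0.0 = 0.0


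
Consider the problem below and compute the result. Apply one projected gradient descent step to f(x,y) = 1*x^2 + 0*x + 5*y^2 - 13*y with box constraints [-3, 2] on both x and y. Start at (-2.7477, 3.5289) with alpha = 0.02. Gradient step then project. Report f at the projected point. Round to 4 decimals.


Step 1: Compute gradient at (-2.7477, 3.5289).
grad_x = 2*1*-2.7477 + 0 = -5.4954
grad_y = 2*5*3.5289 - 13 = 22.289
Step 2: Gradient step.
x_raw = -2.7477 - 0.02*-5.4954 = -2.6378
y_raw = 3.5289 - 0.02*22.289 = 3.0831
Step 3: Project onto [-3, 2].
x_proj = clip(-2.6378) = -2.6378
y_proj = clip(3.0831) = 2.0
Step 4: Evaluate f.
f(-2.6378, 2.0) = 0.9579


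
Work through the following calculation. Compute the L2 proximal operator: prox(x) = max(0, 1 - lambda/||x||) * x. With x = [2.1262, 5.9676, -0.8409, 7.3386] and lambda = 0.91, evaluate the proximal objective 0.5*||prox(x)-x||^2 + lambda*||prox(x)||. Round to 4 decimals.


Step 1: Compute ||x||.
||x|| = 9.7311
Step 2: Compute scaling factor.
scale = max(0, 1 - 0.91/9.7311) = 0.9065
Step 3: prox(x) = [1.9274, 5.4095, -0.7623, 6.6523]
||prox(x)|| = 8.8211
Step 4: Proximal objective.
0.5*||prox-x||^2 = 0.4141
lambda*||prox|| = 8.0272
Total = 8.4413


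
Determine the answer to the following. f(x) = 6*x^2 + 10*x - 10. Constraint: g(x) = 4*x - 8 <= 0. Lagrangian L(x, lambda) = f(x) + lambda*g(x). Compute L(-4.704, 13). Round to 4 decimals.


Step 1: Evaluate f(x).
f(-4.704) = 6*(-4.704)^2 + 10*(-4.704) - 10 = 75.7257
Step 2: Evaluate g(x).
g(-4.704) = 4*-4.704 - 8 = -26.816
Step 3: Compute Lagrangian.
L = 75.7257 + 13*-26.816 = -272.8823


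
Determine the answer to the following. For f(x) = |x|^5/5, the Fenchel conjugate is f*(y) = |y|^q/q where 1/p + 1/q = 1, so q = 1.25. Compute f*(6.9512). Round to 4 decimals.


The conjugate exponent q satisfies 1/p + 1/q = 1.
p = 5, so q = 5/(5 - 1) = 1.25
|y|^q = 6.9512^1.25 = 11.2869
f*(6.9512) = 11.2869 / 1.25 = 9.0295


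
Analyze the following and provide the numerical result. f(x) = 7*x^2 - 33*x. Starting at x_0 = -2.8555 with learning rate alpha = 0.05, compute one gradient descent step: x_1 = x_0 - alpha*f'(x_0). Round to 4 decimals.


We compute the gradient at x_0 and apply the update.
f'(x) = 14*x - 33
f'(-2.8555) = 14*-2.8555 - 33 = -72.977
x_1 = -2.8555 - 0.05*-72.977 = 0.7934


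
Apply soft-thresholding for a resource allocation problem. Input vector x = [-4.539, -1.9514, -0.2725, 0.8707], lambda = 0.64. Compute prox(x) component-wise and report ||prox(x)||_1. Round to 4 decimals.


Soft-thresholding with lambda = 0.64:
prox(-4.539) = sign(-4.539)*max(|-4.539| - 0.64, 0) = -3.899
prox(-1.9514) = sign(-1.9514)*max(|-1.9514| - 0.64, 0) = -1.3114
prox(-0.2725) = sign(-0.2725)*max(|-0.2725| - 0.64, 0) = 0.0
prox(0.8707) = sign(0.8707)*max(|0.8707| - 0.64, 0) = 0.2307
prox(x) = [-3.899, -1.3114, 0.0, 0.2307]
||prox(x)||_1 = 3.899 + 1.3114 + 0.0 + 0.2307 = 5.4411


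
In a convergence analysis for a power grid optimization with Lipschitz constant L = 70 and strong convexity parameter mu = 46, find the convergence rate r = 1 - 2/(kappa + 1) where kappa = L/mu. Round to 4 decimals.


Step 1: Compute the condition number.
kappa = L/mu = 70/46 = 1.5217
Step 2: Compute the convergence rate.
r = 1 - 2/(kappa + 1) = 1 - 2*mu/(L + mu) = (L - mu)/(L + mu) = 24/116 = 0.2069


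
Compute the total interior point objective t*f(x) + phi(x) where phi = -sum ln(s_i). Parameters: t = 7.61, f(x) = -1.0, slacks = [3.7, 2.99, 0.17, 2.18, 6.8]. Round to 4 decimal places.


Step 1: Compute log-barrier.
ln values: [1.3083, 1.0953, -1.772, 0.7793, 1.9169]
phi = -(1.3083 + 1.0953 - 1.772 + 0.7793 + 1.9169) = -3.3279
Step 2: Compute augmented objective.
t*f(x) = 7.61*-1.0 = -7.61
Total = -7.61 - 3.3279 = -10.9379


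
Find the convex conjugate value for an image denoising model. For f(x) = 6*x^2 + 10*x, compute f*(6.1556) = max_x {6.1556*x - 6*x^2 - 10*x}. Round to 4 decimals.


f*(y) = sup_x {y*x - a*x^2 - b*x} = sup_x {(y-b)*x - a*x^2}
FOC: (y - b) - 2a*x = 0 => x* = (y - b)/(2a)
x* = (6.1556 - 10)/(2*6) = -0.3204
f*(6.1556) = (y-b)^2/(4a) = (6.1556 - 10)^2/(4*6)
= 14.7794/24 = 0.6158


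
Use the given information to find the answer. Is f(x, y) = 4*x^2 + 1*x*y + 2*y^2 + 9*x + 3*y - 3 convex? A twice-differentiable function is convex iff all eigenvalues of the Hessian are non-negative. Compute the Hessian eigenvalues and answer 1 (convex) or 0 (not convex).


The Hessian of f(x,y) = 4*x^2 + 1*x*y + 2*y^2 + 9*x + 3*y - 3 is:
H = [[8, 1], [1, 4]]
Trace = 8 + 4 = 12
Determinant = 8*4 - (1)^2 = 31
Discriminant = (12)^2 - 4*31 = 20.0
Eigenvalues: lambda_1 = 3.7639, lambda_2 = 8.2361
The function is convex.

1


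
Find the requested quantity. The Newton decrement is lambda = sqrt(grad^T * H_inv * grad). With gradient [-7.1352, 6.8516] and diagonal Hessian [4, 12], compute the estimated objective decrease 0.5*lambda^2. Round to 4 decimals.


Step 1: H is diagonal, so H^(-1) * g = [-1.7838, 0.571].
Step 2: g^T H^(-1) g = sum_i g_i^2 / H_ii
  = (-7.1352)^2/4 + (6.8516)^2/12
  = 12.7278 + 3.912 = 16.6398
Step 3: Objective decrease = 0.5 * g^T H^(-1) g = 8.3199


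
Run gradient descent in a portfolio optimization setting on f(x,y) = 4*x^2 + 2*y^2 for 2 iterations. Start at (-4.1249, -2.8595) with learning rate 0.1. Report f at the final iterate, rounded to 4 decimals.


Gradient descent on f(x,y) = 4*x^2 + 2*y^2.
Starting point: (-4.1249, -2.8595), alpha = 0.1
Step 1: grad_x = 2*4*-4.1249 = -32.9992, grad_y = 2*2*-2.8595 = -11.438
  x_1 = -4.1249 - 0.1*-32.9992 = -0.825
  y_1 = -2.8595 - 0.1*-11.438 = -1.7157
Step 2: grad_x = 2*4*-0.825 = -6.5998, grad_y = 2*2*-1.7157 = -6.8628
  x_2 = -0.825 - 0.1*-6.5998 = -0.165
  y_2 = -1.7157 - 0.1*-6.8628 = -1.0294
f(-0.165, -1.0294) = 4*(-0.165)^2 + 2*(-1.0294)^2 = 2.2283


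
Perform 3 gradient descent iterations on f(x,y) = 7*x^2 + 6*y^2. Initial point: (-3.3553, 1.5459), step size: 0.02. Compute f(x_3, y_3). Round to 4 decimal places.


Gradient descent on f(x,y) = 7*x^2 + 6*y^2.
Starting point: (-3.3553, 1.5459), alpha = 0.02
Step 1: grad_x = 2*7*-3.3553 = -46.9742, grad_y = 2*6*1.5459 = 18.5508
  x_1 = -3.3553 - 0.02*-46.9742 = -2.4158
  y_1 = 1.5459 - 0.02*18.5508 = 1.1749
Step 2: grad_x = 2*7*-2.4158 = -33.8214, grad_y = 2*6*1.1749 = 14.0986
  x_2 = -2.4158 - 0.02*-33.8214 = -1.7394
  y_2 = 1.1749 - 0.02*14.0986 = 0.8929
Step 3: grad_x = 2*7*-1.7394 = -24.3514, grad_y = 2*6*0.8929 = 10.7149
  x_3 = -1.7394 - 0.02*-24.3514 = -1.2524
  y_3 = 0.8929 - 0.02*10.7149 = 0.6786
f(-1.2524, 0.6786) = 7*(-1.2524)^2 + 6*0.6786^2 = 13.7419


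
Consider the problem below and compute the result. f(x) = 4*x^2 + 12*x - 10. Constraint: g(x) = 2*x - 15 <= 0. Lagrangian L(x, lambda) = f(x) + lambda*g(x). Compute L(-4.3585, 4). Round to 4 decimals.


Step 1: Evaluate f(x).
f(-4.3585) = 4*(-4.3585)^2 + 12*(-4.3585) - 10 = 13.6841
Step 2: Evaluate g(x).
g(-4.3585) = 2*-4.3585 - 15 = -23.717
Step 3: Compute Lagrangian.
L = 13.6841 + 4*-23.717 = -81.1839


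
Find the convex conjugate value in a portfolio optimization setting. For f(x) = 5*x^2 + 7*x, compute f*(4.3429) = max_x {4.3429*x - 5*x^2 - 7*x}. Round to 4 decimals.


f*(y) = sup_x {y*x - a*x^2 - b*x} = sup_x {(y-b)*x - a*x^2}
FOC: (y - b) - 2a*x = 0 => x* = (y - b)/(2a)
x* = (4.3429 - 7)/(2*5) = -0.2657
f*(4.3429) = (y-b)^2/(4a) = (4.3429 - 7)^2/(4*5)
= 7.0602/20 = 0.353


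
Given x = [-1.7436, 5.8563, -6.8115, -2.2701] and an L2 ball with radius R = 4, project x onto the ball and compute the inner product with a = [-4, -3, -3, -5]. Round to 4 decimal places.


Step 1: Compute ||x|| (intermediates to 6 decimals).
||x|| = sqrt((-1.7436)^2 + 5.8563^2 + (-6.8115)^2 + (-2.2701)^2) = 9.427952
Step 2: Project.
Since ||x|| > R, scale = R/||x|| = 4/9.427952 = 0.42427, proj(x) = scale * x
proj(x) = [-0.739757, 2.484652, -2.889915, -0.963135]
Step 3: Dot product.
a^T * proj(x) = -4*(-0.739757) - 3*2.484652 - 3*(-2.889915) - 5*(-0.963135) = 8.9905


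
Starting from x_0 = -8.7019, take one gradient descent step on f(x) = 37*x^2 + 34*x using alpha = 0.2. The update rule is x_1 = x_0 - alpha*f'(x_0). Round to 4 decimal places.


We compute the gradient at x_0 and apply the update.
f'(x) = 74*x + 34
f'(-8.7019) = 74*-8.7019 + 34 = -609.9406
x_1 = -8.7019 - 0.2*-609.9406 = 113.2862


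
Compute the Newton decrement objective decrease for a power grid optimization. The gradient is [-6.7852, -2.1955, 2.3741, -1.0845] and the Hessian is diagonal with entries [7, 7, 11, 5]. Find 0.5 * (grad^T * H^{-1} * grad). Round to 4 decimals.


Step 1: H is diagonal, so H^(-1) * g = [-0.9693, -0.3136, 0.2158, -0.2169].
Step 2: g^T H^(-1) g = sum_i g_i^2 / H_ii
  = (-6.7852)^2/7 + (-2.1955)^2/7 + (2.3741)^2/11 + (-1.0845)^2/5
  = 6.577 + 0.6886 + 0.5124 + 0.2352 = 8.0132
Step 3: Objective decrease = 0.5 * g^T H^(-1) g = 4.0066


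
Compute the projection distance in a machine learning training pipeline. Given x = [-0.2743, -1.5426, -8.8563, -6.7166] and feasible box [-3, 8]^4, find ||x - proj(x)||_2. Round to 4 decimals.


Project each component onto [-3, 8].
clip(-0.2743) = -0.2743, clip(-1.5426) = -1.5426, clip(-8.8563) = -3.0, clip(-6.7166) = -3.0
Projection = [-0.2743, -1.5426, -3.0, -3.0]
Squared diffs: [0.0, 0.0, 34.2962, 13.8131]
Distance = sqrt(48.1093) = 6.9361


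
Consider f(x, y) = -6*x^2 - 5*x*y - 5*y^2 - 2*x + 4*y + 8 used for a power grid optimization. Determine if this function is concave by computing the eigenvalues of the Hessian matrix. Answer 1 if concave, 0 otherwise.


The Hessian of f(x,y) = -6*x^2 - 5*x*y - 5*y^2 - 2*x + 4*y + 8 is:
H = [[-12, -5], [-5, -10]]
Trace = -12 - 10 = -22
Determinant = -12*-10 - (-5)^2 = 95
Discriminant = (-22)^2 - 4*95 = 104.0
Eigenvalues: lambda_1 = -16.099, lambda_2 = -5.901
The function is concave.

1


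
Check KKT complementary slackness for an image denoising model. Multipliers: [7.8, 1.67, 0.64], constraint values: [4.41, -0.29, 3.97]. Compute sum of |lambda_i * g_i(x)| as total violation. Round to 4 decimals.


KKT complementary slackness check:
lambda_1 * g_1 = 7.8 * 4.41 = 34.398
lambda_2 * g_2 = 1.67 * -0.29 = -0.4843
lambda_3 * g_3 = 0.64 * 3.97 = 2.5408
Total violation = 34.398 + 0.4843 + 2.5408 = 37.4231


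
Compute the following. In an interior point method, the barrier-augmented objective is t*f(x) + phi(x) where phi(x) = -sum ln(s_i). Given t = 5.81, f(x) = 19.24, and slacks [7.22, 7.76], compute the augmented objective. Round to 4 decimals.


Step 1: Compute log-barrier.
ln values: [1.9769, 2.049]
phi = -(1.9769 + 2.049) = -4.0258
Step 2: Compute augmented objective.
t*f(x) = 5.81*19.24 = 111.7844
Total = 111.7844 - 4.0258 = 107.7586


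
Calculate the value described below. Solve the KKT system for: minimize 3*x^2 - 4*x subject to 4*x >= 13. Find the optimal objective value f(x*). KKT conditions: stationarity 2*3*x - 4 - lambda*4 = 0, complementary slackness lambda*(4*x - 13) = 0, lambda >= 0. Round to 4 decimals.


Step 1: Try lambda = 0 (constraint inactive).
x_unc = 4/(2*3) = 0.6667
Check: 4*0.6667 = 2.6668 < 13 -- violated!
Step 2: Constraint must be active: 4*x = 13
x* = 13/4 = 3.25
lambda = (2*3*3.25 - 4)/4 = 3.875
Step 3: Compute optimal value.
f(x*) = 3*3.25^2 - 4*3.25 = 18.6875


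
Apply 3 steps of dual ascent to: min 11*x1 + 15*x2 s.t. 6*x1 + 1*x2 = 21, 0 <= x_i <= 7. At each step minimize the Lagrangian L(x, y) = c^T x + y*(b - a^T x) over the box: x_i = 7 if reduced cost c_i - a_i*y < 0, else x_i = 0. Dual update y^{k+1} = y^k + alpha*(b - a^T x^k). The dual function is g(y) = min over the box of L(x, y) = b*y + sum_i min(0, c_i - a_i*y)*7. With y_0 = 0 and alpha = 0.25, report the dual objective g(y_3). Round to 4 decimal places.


Dual ascent for LP: min 11*x1 + 15*x2, 6*x1 + 1*x2 = 21, 0 <= x_i <= 7
Step 1: y^k = 0.0, reduced costs: (11.0, 15.0)
  x^k = (0.0, 0.0), subgradient = b - a^T x = 21.0
  y^{k+1} = 0.0 + 0.25*21.0 = 5.25
Step 2: y^k = 5.25, reduced costs: (-20.5, 9.75)
  x^k = (7.0, 0.0), subgradient = b - a^T x = -21.0
  y^{k+1} = 5.25 + 0.25*-21.0 = 0.0
Step 3: y^k = 0.0, reduced costs: (11.0, 15.0)
  x^k = (0.0, 0.0), subgradient = b - a^T x = 21.0
  y^{k+1} = 0.0 + 0.25*21.0 = 5.25
Dual objective at y_3 = 5.25: reduced costs (-20.5, 9.75), box minimizer x = (7.0, 0.0)
g(y_3) = b*y + (c1 - a1*y)*x1 + (c2 - a2*y)*x2 = 21*5.25 + (-20.5)*7.0 + 9.75*0.0 = 110.25 - 143.5 + 0.0 = -33.25


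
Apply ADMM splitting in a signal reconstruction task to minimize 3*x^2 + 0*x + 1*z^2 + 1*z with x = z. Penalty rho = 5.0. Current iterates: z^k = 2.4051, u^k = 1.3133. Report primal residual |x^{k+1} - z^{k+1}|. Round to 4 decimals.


ADMM iteration with rho = 5.0, z^k = 2.4051, u^k = 1.3133
Step 1: x-update.
Minimize 3*x^2 + 0*x + (5.0/2)*(x - 2.4051 + 1.3133)^2
FOC: (2*3 + 5.0)*x = 0 + 5.0*(2.4051 - 1.3133)
x^{k+1} = 0.4963
Step 2: z-update.
Minimize 1*z^2 + 1*z + (5.0/2)*(0.4963 - z + 1.3133)^2
FOC: (2*1 + 5.0)*z = -1 + 5.0*(0.4963 + 1.3133)
z^{k+1} = 1.1497
Step 3: u-update.
u^{k+1} = 1.3133 + 0.4963 - 1.1497 = 0.6599
Step 4: Primal residual = |0.4963 - 1.1497| = 0.6534


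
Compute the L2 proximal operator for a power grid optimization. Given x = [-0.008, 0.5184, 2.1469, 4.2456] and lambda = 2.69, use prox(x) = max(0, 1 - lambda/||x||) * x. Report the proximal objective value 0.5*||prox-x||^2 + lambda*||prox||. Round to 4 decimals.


Step 1: Compute ||x||.
||x|| = 4.7857
Step 2: Compute scaling factor.
scale = max(0, 1 - 2.69/4.7857) = 0.4379
Step 3: prox(x) = [-0.0035, 0.227, 0.9402, 1.8592]
||prox(x)|| = 2.0957
Step 4: Proximal objective.
0.5*||prox-x||^2 = 3.6181
lambda*||prox|| = 5.6374
Total = 9.2555


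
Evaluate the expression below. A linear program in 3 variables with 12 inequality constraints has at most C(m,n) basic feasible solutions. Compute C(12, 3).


Each vertex corresponds to some choice of n active constraints out of m, so the number of vertices is at most C(m, n) = m! / (n!(m-n)!).
m = 12, n = 3
Numerator: 12 * 11 * 10
Denominator: 3! = 6
C(12, 3) = 220


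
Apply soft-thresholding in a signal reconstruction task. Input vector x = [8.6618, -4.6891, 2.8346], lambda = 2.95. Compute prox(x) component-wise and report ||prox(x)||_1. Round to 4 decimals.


Soft-thresholding with lambda = 2.95:
prox(8.6618) = sign(8.6618)*max(|8.6618| - 2.95, 0) = 5.7118
prox(-4.6891) = sign(-4.6891)*max(|-4.6891| - 2.95, 0) = -1.7391
prox(2.8346) = sign(2.8346)*max(|2.8346| - 2.95, 0) = 0.0
prox(x) = [5.7118, -1.7391, 0.0]
||prox(x)||_1 = 5.7118 + 1.7391 + 0.0 = 7.4509


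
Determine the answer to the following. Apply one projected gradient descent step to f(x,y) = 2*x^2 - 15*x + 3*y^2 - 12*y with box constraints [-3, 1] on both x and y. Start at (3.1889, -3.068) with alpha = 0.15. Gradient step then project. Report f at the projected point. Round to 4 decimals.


Step 1: Compute gradient at (3.1889, -3.068).
grad_x = 2*2*3.1889 - 15 = -2.2444
grad_y = 2*3*-3.068 - 12 = -30.408
Step 2: Gradient step.
x_raw = 3.1889 - 0.15*-2.2444 = 3.5256
y_raw = -3.068 - 0.15*-30.408 = 1.4932
Step 3: Project onto [-3, 1].
x_proj = clip(3.5256) = 1.0
y_proj = clip(1.4932) = 1.0
Step 4: Evaluate f.
f(1.0, 1.0) = -22.0


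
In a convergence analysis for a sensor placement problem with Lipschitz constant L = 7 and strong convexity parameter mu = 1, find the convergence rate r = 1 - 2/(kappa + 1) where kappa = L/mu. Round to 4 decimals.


Step 1: Compute the condition number.
kappa = L/mu = 7/1 = 7.0
Step 2: Compute the convergence rate.
r = 1 - 2/(kappa + 1) = 1 - 2*mu/(L + mu) = (L - mu)/(L + mu) = 6/8 = 0.75


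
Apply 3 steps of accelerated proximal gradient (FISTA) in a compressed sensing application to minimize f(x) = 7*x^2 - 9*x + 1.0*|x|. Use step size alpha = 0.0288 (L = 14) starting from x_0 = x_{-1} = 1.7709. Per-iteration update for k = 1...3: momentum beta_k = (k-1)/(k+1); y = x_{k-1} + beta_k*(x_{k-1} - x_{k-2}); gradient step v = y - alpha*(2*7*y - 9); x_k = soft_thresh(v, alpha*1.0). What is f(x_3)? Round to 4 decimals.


FISTA on f(x) = 7*x^2 - 9*x + 1.0*|x|
L = 14, alpha = 0.0288
Iteration 1: beta = 0.0, y = 1.7709 + 0.0*(1.7709 - 1.7709) = 1.7709
  grad(y) = 15.7926, v = y - alpha*grad = 1.3161
  prox(v) = soft_thresh(1.3161, 0.0288) = 1.2873
Iteration 2: beta = 0.3333, y = 1.2873 + 0.3333*(1.2873 - 1.7709) = 1.1261
  grad(y) = 6.7649, v = y - alpha*grad = 0.9312
  prox(v) = soft_thresh(0.9312, 0.0288) = 0.9024
Iteration 3: beta = 0.5, y = 0.9024 + 0.5*(0.9024 - 1.2873) = 0.71
  grad(y) = 0.9402, v = y - alpha*grad = 0.6829
  prox(v) = soft_thresh(0.6829, 0.0288) = 0.6541
f(x_3) = 7*0.6541^2 - 9*0.6541 + 1.0*|0.6541| = -2.2378


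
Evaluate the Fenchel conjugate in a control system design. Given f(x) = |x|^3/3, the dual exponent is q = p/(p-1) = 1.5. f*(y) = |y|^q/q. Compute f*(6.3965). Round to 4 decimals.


The conjugate exponent q satisfies 1/p + 1/q = 1.
p = 3, so q = 3/(3 - 1) = 1.5
|y|^q = 6.3965^1.5 = 16.1776
f*(6.3965) = 16.1776 / 1.5 = 10.7851


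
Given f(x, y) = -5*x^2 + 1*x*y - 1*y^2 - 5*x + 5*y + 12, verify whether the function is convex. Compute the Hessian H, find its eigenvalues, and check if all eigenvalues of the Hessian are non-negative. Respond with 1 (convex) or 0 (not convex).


The Hessian of f(x,y) = -5*x^2 + 1*x*y - 1*y^2 - 5*x + 5*y + 12 is:
H = [[-10, 1], [1, -2]]
Trace = -10 - 2 = -12
Determinant = -10*-2 - (1)^2 = 19
Discriminant = (-12)^2 - 4*19 = 68.0
Eigenvalues: lambda_1 = -10.1231, lambda_2 = -1.8769
The function is not convex.

0


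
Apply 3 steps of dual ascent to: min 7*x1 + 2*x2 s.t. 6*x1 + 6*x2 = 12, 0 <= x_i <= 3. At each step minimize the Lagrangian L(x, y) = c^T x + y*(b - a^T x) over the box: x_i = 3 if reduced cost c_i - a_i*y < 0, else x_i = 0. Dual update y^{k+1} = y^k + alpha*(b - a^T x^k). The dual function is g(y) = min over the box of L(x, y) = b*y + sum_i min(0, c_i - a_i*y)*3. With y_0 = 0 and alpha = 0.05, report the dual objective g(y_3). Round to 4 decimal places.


Dual ascent for LP: min 7*x1 + 2*x2, 6*x1 + 6*x2 = 12, 0 <= x_i <= 3
Step 1: y^k = 0.0, reduced costs: (7.0, 2.0)
  x^k = (0.0, 0.0), subgradient = b - a^T x = 12.0
  y^{k+1} = 0.0 + 0.05*12.0 = 0.6
Step 2: y^k = 0.6, reduced costs: (3.4, -1.6)
  x^k = (0.0, 3.0), subgradient = b - a^T x = -6.0
  y^{k+1} = 0.6 + 0.05*-6.0 = 0.3
Step 3: y^k = 0.3, reduced costs: (5.2, 0.2)
  x^k = (0.0, 0.0), subgradient = b - a^T x = 12.0
  y^{k+1} = 0.3 + 0.05*12.0 = 0.9
Dual objective at y_3 = 0.9: reduced costs (1.6, -3.4), box minimizer x = (0.0, 3.0)
g(y_3) = b*y + (c1 - a1*y)*x1 + (c2 - a2*y)*x2 = 12*0.9 + 1.6*0.0 + (-3.4)*3.0 = 10.8 + 0.0 - 10.2 = 0.6


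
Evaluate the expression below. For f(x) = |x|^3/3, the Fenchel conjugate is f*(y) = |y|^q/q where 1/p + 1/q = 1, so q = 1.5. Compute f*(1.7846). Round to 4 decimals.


The conjugate exponent q satisfies 1/p + 1/q = 1.
p = 3, so q = 3/(3 - 1) = 1.5
|y|^q = 1.7846^1.5 = 2.384
f*(1.7846) = 2.384 / 1.5 = 1.5894


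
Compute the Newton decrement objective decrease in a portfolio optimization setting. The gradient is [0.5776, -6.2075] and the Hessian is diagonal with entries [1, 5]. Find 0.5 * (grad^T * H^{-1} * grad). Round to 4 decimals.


Step 1: H is diagonal, so H^(-1) * g = [0.5776, -1.2415].
Step 2: g^T H^(-1) g = sum_i g_i^2 / H_ii
  = (0.5776)^2/1 + (-6.2075)^2/5
  = 0.3336 + 7.7066 = 8.0402
Step 3: Objective decrease = 0.5 * g^T H^(-1) g = 4.0201


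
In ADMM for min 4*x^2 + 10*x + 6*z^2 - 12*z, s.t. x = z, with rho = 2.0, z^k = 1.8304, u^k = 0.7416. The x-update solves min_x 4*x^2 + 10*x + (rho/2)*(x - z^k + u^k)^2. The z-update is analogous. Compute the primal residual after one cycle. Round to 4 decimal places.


ADMM iteration with rho = 2.0, z^k = 1.8304, u^k = 0.7416
Step 1: x-update.
Minimize 4*x^2 + 10*x + (2.0/2)*(x - 1.8304 + 0.7416)^2
FOC: (2*4 + 2.0)*x = -10 + 2.0*(1.8304 - 0.7416)
x^{k+1} = -0.7822
Step 2: z-update.
Minimize 6*z^2 - 12*z + (2.0/2)*(-0.7822 - z + 0.7416)^2
FOC: (2*6 + 2.0)*z = 12 + 2.0*(-0.7822 + 0.7416)
z^{k+1} = 0.8513
Step 3: u-update.
u^{k+1} = 0.7416 - 0.7822 - 0.8513 = -0.892
Step 4: Primal residual = |-0.7822 - 0.8513| = 1.6336


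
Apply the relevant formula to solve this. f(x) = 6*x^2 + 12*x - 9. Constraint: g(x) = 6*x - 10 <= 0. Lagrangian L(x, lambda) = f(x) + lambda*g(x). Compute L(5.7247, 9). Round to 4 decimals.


Step 1: Evaluate f(x).
f(5.7247) = 6*5.7247^2 + 12*5.7247 - 9 = 256.3295
Step 2: Evaluate g(x).
g(5.7247) = 6*5.7247 - 10 = 24.3482
Step 3: Compute Lagrangian.
L = 256.3295 + 9*24.3482 = 475.4633


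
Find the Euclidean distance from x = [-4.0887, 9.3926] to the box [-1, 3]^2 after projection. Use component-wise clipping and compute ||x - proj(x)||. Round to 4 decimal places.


Project each component onto [-1, 3].
clip(-4.0887) = -1.0, clip(9.3926) = 3.0
Projection = [-1.0, 3.0]
Squared diffs: [9.5401, 40.8653]
Distance = sqrt(50.4054) = 7.0997


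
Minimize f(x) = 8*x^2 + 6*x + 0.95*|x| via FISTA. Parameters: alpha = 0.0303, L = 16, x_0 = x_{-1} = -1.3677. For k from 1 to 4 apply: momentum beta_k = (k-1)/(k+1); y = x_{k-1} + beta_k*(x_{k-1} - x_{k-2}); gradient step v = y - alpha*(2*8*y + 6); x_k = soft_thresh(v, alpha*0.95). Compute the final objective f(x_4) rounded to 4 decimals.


FISTA on f(x) = 8*x^2 + 6*x + 0.95*|x|
L = 16, alpha = 0.0303
Iteration 1: beta = 0.0, y = -1.3677 + 0.0*(-1.3677 + 1.3677) = -1.3677
  grad(y) = -15.8832, v = y - alpha*grad = -0.8864
  prox(v) = soft_thresh(-0.8864, 0.0288) = -0.8577
Iteration 2: beta = 0.3333, y = -0.8577 + 0.3333*(-0.8577 + 1.3677) = -0.6876
  grad(y) = -5.0022, v = y - alpha*grad = -0.5361
  prox(v) = soft_thresh(-0.5361, 0.0288) = -0.5073
Iteration 3: beta = 0.5, y = -0.5073 + 0.5*(-0.5073 + 0.8577) = -0.3321
  grad(y) = 0.6864, v = y - alpha*grad = -0.3529
  prox(v) = soft_thresh(-0.3529, 0.0288) = -0.3241
Iteration 4: beta = 0.6, y = -0.3241 + 0.6*(-0.3241 + 0.5073) = -0.2142
  grad(y) = 2.5726, v = y - alpha*grad = -0.2922
  prox(v) = soft_thresh(-0.2922, 0.0288) = -0.2634
f(x_4) = 8*(-0.2634)^2 + 6*(-0.2634) + 0.95*|-0.2634| = -0.7751


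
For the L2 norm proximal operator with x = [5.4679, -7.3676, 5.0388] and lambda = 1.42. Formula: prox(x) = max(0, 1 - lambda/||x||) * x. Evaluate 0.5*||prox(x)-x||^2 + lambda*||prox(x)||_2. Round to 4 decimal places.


Step 1: Compute ||x||.
||x|| = 10.4675
Step 2: Compute scaling factor.
scale = max(0, 1 - 1.42/10.4675) = 0.8643
Step 3: prox(x) = [4.7261, -6.3681, 4.3552]
||prox(x)|| = 9.0475
Step 4: Proximal objective.
0.5*||prox-x||^2 = 1.0082
lambda*||prox|| = 12.8475
Total = 13.8557


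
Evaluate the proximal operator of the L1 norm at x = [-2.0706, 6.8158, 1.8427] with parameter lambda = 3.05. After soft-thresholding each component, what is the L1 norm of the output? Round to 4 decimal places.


Soft-thresholding with lambda = 3.05:
prox(-2.0706) = sign(-2.0706)*max(|-2.0706| - 3.05, 0) = 0.0
prox(6.8158) = sign(6.8158)*max(|6.8158| - 3.05, 0) = 3.7658
prox(1.8427) = sign(1.8427)*max(|1.8427| - 3.05, 0) = 0.0
prox(x) = [0.0, 3.7658, 0.0]
||prox(x)||_1 = 0.0 + 3.7658 + 0.0 = 3.7658


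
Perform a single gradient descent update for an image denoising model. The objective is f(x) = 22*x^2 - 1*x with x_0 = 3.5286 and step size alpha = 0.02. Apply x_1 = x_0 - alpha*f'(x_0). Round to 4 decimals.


We compute the gradient at x_0 and apply the update.
f'(x) = 44*x - 1
f'(3.5286) = 44*3.5286 - 1 = 154.2584
x_1 = 3.5286 - 0.02*154.2584 = 0.4434


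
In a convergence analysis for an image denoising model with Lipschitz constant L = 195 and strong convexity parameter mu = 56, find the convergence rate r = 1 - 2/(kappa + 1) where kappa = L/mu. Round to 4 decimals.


Step 1: Compute the condition number.
kappa = L/mu = 195/56 = 3.4821
Step 2: Compute the convergence rate.
r = 1 - 2/(kappa + 1) = 1 - 2*mu/(L + mu) = (L - mu)/(L + mu) = 139/251 = 0.5538


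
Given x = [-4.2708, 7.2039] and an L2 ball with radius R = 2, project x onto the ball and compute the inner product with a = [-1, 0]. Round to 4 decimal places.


Step 1: Compute ||x|| (intermediates to 6 decimals).
||x|| = sqrt((-4.2708)^2 + 7.2039^2) = 8.374718
Step 2: Project.
Since ||x|| > R, scale = R/||x|| = 2/8.374718 = 0.238814, proj(x) = scale * x
proj(x) = [-1.019927, 1.720392]
Step 3: Dot product.
a^T * proj(x) = -1*(-1.019927) + 0*1.720392 = 1.0199


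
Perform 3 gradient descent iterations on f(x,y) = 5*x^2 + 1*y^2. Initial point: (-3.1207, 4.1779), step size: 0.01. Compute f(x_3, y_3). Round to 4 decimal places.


Gradient descent on f(x,y) = 5*x^2 + 1*y^2.
Starting point: (-3.1207, 4.1779), alpha = 0.01
Step 1: grad_x = 2*5*-3.1207 = -31.207, grad_y = 2*1*4.1779 = 8.3558
  x_1 = -3.1207 - 0.01*-31.207 = -2.8086
  y_1 = 4.1779 - 0.01*8.3558 = 4.0943
Step 2: grad_x = 2*5*-2.8086 = -28.0863, grad_y = 2*1*4.0943 = 8.1887
  x_2 = -2.8086 - 0.01*-28.0863 = -2.5278
  y_2 = 4.0943 - 0.01*8.1887 = 4.0125
Step 3: grad_x = 2*5*-2.5278 = -25.2777, grad_y = 2*1*4.0125 = 8.0249
  x_3 = -2.5278 - 0.01*-25.2777 = -2.275
  y_3 = 4.0125 - 0.01*8.0249 = 3.9322
f(-2.275, 3.9322) = 5*(-2.275)^2 + 1*3.9322^2 = 41.3401


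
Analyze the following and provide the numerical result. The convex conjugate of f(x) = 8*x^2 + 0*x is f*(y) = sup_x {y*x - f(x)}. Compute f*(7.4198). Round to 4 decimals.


f*(y) = sup_x {y*x - a*x^2 - b*x} = sup_x {(y-b)*x - a*x^2}
FOC: (y - b) - 2a*x = 0 => x* = (y - b)/(2a)
x* = (7.4198 - 0)/(2*8) = 0.4637
f*(7.4198) = (y-b)^2/(4a) = (7.4198 - 0)^2/(4*8)
= 55.0534/32 = 1.7204


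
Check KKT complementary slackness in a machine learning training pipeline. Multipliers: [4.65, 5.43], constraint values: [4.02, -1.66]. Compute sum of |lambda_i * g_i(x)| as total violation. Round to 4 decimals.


KKT complementary slackness check:
lambda_1 * g_1 = 4.65 * 4.02 = 18.693
lambda_2 * g_2 = 5.43 * -1.66 = -9.0138
Total violation = 18.693 + 9.0138 = 27.7068


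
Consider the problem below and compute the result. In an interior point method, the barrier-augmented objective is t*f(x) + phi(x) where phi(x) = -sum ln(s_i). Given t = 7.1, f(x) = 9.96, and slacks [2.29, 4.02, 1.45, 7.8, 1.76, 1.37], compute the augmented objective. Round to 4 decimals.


Step 1: Compute log-barrier.
ln values: [0.8286, 1.3913, 0.3716, 2.0541, 0.5653, 0.3148]
phi = -(0.8286 + 1.3913 + 0.3716 + 2.0541 + 0.5653 + 0.3148) = -5.5256
Step 2: Compute augmented objective.
t*f(x) = 7.1*9.96 = 70.716
Total = 70.716 - 5.5256 = 65.1904


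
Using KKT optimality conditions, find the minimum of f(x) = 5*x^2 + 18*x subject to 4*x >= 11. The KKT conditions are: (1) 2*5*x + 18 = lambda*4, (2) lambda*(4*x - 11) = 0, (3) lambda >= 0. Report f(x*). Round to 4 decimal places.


Step 1: Try lambda = 0 (constraint inactive).
x_unc = -18/(2*5) = -1.8
Check: 4*-1.8 = -7.2 < 11 -- violated!
Step 2: Constraint must be active: 4*x = 11
x* = 11/4 = 2.75
lambda = (2*5*2.75 + 18)/4 = 11.375
Step 3: Compute optimal value.
f(x*) = 5*2.75^2 + 18*2.75 = 87.3125


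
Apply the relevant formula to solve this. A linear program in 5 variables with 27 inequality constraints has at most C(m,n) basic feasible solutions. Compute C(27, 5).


Each vertex corresponds to some choice of n active constraints out of m, so the number of vertices is at most C(m, n) = m! / (n!(m-n)!).
m = 27, n = 5
Numerator: 27 * 26 * 25 * 24 * 23
Denominator: 5! = 120
C(27, 5) = 80730


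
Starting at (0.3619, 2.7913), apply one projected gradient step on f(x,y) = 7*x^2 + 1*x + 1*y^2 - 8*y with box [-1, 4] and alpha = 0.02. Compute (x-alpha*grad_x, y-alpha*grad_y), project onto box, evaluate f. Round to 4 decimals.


Step 1: Compute gradient at (0.3619, 2.7913).
grad_x = 2*7*0.3619 + 1 = 6.0666
grad_y = 2*1*2.7913 - 8 = -2.4174
Step 2: Gradient step.
x_raw = 0.3619 - 0.02*6.0666 = 0.2406
y_raw = 2.7913 - 0.02*-2.4174 = 2.8396
Step 3: Project onto [-1, 4].
x_proj = clip(0.2406) = 0.2406
y_proj = clip(2.8396) = 2.8396
Step 4: Evaluate f.
f(0.2406, 2.8396) = -14.0079


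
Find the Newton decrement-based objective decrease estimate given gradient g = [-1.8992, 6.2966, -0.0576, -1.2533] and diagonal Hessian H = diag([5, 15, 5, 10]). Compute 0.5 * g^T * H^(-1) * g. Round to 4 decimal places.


Step 1: H is diagonal, so H^(-1) * g = [-0.3798, 0.4198, -0.0115, -0.1253].
Step 2: g^T H^(-1) g = sum_i g_i^2 / H_ii
  = (-1.8992)^2/5 + (6.2966)^2/15 + (-0.0576)^2/5 + (-1.2533)^2/10
  = 0.7214 + 2.6431 + 0.0007 + 0.1571 = 3.5223
Step 3: Objective decrease = 0.5 * g^T H^(-1) g = 1.7611


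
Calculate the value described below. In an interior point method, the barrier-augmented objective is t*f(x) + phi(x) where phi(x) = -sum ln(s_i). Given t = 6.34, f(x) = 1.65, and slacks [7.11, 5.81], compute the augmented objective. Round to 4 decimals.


Step 1: Compute log-barrier.
ln values: [1.9615, 1.7596]
phi = -(1.9615 + 1.7596) = -3.7211
Step 2: Compute augmented objective.
t*f(x) = 6.34*1.65 = 10.461
Total = 10.461 - 3.7211 = 6.7399


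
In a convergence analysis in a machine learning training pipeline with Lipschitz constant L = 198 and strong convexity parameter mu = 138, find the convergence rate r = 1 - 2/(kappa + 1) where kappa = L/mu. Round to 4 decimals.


Step 1: Compute the condition number.
kappa = L/mu = 198/138 = 1.4348
Step 2: Compute the convergence rate.
r = 1 - 2/(kappa + 1) = 1 - 2*mu/(L + mu) = (L - mu)/(L + mu) = 60/336 = 0.1786


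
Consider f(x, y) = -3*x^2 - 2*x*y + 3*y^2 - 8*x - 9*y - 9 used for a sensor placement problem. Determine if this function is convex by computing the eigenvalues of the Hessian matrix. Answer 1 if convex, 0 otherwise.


The Hessian of f(x,y) = -3*x^2 - 2*x*y + 3*y^2 - 8*x - 9*y - 9 is:
H = [[-6, -2], [-2, 6]]
Trace = -6 + 6 = 0
Determinant = -6*6 - (-2)^2 = -40
Discriminant = (0)^2 - 4*-40 = 160.0
Eigenvalues: lambda_1 = -6.3246, lambda_2 = 6.3246
The function is not convex.

0


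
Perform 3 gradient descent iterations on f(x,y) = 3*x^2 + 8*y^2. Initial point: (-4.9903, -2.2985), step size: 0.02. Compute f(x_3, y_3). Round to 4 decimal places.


Gradient descent on f(x,y) = 3*x^2 + 8*y^2.
Starting point: (-4.9903, -2.2985), alpha = 0.02
Step 1: grad_x = 2*3*-4.9903 = -29.9418, grad_y = 2*8*-2.2985 = -36.776
  x_1 = -4.9903 - 0.02*-29.9418 = -4.3915
  y_1 = -2.2985 - 0.02*-36.776 = -1.563
Step 2: grad_x = 2*3*-4.3915 = -26.3488, grad_y = 2*8*-1.563 = -25.0077
  x_2 = -4.3915 - 0.02*-26.3488 = -3.8645
  y_2 = -1.563 - 0.02*-25.0077 = -1.0628
Step 3: grad_x = 2*3*-3.8645 = -23.1869, grad_y = 2*8*-1.0628 = -17.0052
  x_3 = -3.8645 - 0.02*-23.1869 = -3.4007
  y_3 = -1.0628 - 0.02*-17.0052 = -0.7227
f(-3.4007, -0.7227) = 3*(-3.4007)^2 + 8*(-0.7227)^2 = 38.8739


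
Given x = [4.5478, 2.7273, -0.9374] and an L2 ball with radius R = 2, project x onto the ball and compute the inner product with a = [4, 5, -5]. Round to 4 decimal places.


Step 1: Compute ||x|| (intermediates to 6 decimals).
||x|| = sqrt(4.5478^2 + 2.7273^2 + (-0.9374)^2) = 5.385106
Step 2: Project.
Since ||x|| > R, scale = R/||x|| = 2/5.385106 = 0.371395, proj(x) = scale * x
proj(x) = [1.68903, 1.012906, -0.348146]
Step 3: Dot product.
a^T * proj(x) = 4*1.68903 + 5*1.012906 - 5*(-0.348146) = 13.5614


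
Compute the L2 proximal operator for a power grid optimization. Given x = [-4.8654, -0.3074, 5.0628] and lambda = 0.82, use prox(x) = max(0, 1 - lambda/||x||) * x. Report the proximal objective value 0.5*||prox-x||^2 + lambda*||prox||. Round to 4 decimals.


Step 1: Compute ||x||.
||x|| = 7.0284
Step 2: Compute scaling factor.
scale = max(0, 1 - 0.82/7.0284) = 0.8833
Step 3: prox(x) = [-4.2978, -0.2715, 4.4721]
||prox(x)|| = 6.2084
Step 4: Proximal objective.
0.5*||prox-x||^2 = 0.3362
lambda*||prox|| = 5.0909
Total = 5.4271


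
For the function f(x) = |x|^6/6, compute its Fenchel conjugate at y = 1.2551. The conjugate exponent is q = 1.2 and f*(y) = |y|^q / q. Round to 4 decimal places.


The conjugate exponent q satisfies 1/p + 1/q = 1.
p = 6, so q = 6/(6 - 1) = 1.2
|y|^q = 1.2551^1.2 = 1.3135
f*(1.2551) = 1.3135 / 1.2 = 1.0945


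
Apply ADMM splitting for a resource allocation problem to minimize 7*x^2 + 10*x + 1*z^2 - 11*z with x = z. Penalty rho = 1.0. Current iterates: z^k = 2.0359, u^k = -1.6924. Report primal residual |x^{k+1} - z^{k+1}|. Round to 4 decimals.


ADMM iteration with rho = 1.0, z^k = 2.0359, u^k = -1.6924
Step 1: x-update.
Minimize 7*x^2 + 10*x + (1.0/2)*(x - 2.0359 - 1.6924)^2
FOC: (2*7 + 1.0)*x = -10 + 1.0*(2.0359 + 1.6924)
x^{k+1} = -0.4181
Step 2: z-update.
Minimize 1*z^2 - 11*z + (1.0/2)*(-0.4181 - z - 1.6924)^2
FOC: (2*1 + 1.0)*z = 11 + 1.0*(-0.4181 - 1.6924)
z^{k+1} = 2.9632
Step 3: u-update.
u^{k+1} = -1.6924 - 0.4181 - 2.9632 = -5.0737
Step 4: Primal residual = |-0.4181 - 2.9632| = 3.3813
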